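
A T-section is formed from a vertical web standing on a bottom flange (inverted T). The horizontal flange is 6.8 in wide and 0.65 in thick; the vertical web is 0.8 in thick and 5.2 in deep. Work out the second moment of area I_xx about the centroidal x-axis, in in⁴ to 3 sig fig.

I_xx ≈ 27.9 in⁴

Decompose the section into non-overlapping parts with the origin at the bottom-left of its bounding rectangle.
Flange: 6.8 × 0.65, A = 4.42 in², y = 0.325 in, Ī = 0.15562 in⁴.
Web: 0.8 × 5.2, A = 4.16 in², y = 3.25 in, Ī = 9.3739 in⁴.
Centroid: ȳ = ΣA·y / ΣA = 1.7432 in.
Transfer each piece to the centroidal x-axis using Ī + A·d² with d = y − 1.7432:
  flange: d = -1.4182 in → contributes +9.0453 in⁴
  web: d = 1.5068 in → contributes +18.819 in⁴
Total I = 27.864 in⁴.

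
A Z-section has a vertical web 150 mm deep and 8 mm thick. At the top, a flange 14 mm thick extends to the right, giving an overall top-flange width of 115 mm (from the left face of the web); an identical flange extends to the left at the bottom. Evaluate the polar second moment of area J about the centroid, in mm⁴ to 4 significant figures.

Break the section into simple shapes (no overlaps), measuring from the bottom-left corner of the bounding box.
Web: 8 × 150, A = 1 200 mm², y = 75 mm, Ī = 2 250 000 mm⁴.
Top flange (beyond web): 107 × 14, A = 1 498 mm², y = 143 mm, Ī = 24467.3 mm⁴.
Bottom flange (beyond web): 107 × 14, A = 1 498 mm², y = 7 mm, Ī = 24467.3 mm⁴.
Centroid: ȳ = ΣA·y / ΣA = 75 mm.
Transfer each piece to the centroidal x-axis using Ī + A·d² with d = y − 75:
  web: d = 0 mm → contributes +2 250 000 mm⁴
  top flange (beyond web): d = 68 mm → contributes +6 951 219 mm⁴
  bottom flange (beyond web): d = -68 mm → contributes +6 951 219 mm⁴
Total I = 16 152 439 mm⁴.
For the y-axis: x̄ = 111 mm.
Repeating about the centroidal y-axis gives I_y = 12 770 359 mm⁴.
Polar second moment: J = I_x + I_y = 28 922 797 mm⁴.

J ≈ 2.892 × 10⁷ mm⁴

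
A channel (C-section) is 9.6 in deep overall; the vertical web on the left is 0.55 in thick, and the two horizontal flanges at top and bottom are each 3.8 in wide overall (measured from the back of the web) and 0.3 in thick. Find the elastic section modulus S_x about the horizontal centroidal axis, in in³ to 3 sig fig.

S_x ≈ 17.2 in³

Treat the section as a set of non-overlapping primitives; coordinates are from the bounding-box lower-left.
Web: 0.55 × 9.6, A = 5.28 in², y = 4.8 in, Ī = 40.55 in⁴.
Top flange (beyond web): 3.25 × 0.3, A = 0.975 in², y = 9.45 in, Ī = 0.0073125 in⁴.
Bottom flange (beyond web): 3.25 × 0.3, A = 0.975 in², y = 0.15 in, Ī = 0.0073125 in⁴.
By symmetry the centroid is at mid-height, ȳ = 4.8 in.
Transfer each piece to the horizontal centroidal axis using Ī + A·d² with d = y − 4.8:
  web: d = 0 in → contributes +40.55 in⁴
  top flange (beyond web): d = 4.65 in → contributes +21.089 in⁴
  bottom flange (beyond web): d = -4.65 in → contributes +21.089 in⁴
Total I = 82.729 in⁴.
Extreme fibre distance c = 4.8 in; S = I/c = 17.235 in³.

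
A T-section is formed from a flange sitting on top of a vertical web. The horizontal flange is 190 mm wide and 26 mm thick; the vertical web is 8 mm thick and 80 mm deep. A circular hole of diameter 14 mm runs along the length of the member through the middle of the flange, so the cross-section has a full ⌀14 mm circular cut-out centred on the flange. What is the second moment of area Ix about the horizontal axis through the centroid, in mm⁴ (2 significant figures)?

Decompose the section into non-overlapping parts with the origin at the bottom-left of its bounding rectangle.
Flange: 190 × 26, A = 4 940 mm², y = 93 mm, Ī = 278 287 mm⁴.
Web: 8 × 80, A = 640 mm², y = 40 mm, Ī = 341 333 mm⁴.
Hole (subtracted): ⌀14, A = 153.9 mm², y = 93 mm, Ī = 1 886 mm⁴.
Centroid: ȳ = ΣA·y / ΣA = 86.75 mm.
Transfer each piece to the horizontal axis through the centroid using Ī + A·d² with d = y − 86.75:
  flange: d = 6.251 mm → contributes +471 336 mm⁴
  web: d = -46.75 mm → contributes +1 740 015 mm⁴
  hole: d = 6.251 mm → contributes −7 901 mm⁴
Total I = 2 203 450 mm⁴.

Ix ≈ 2.2 × 10⁶ mm⁴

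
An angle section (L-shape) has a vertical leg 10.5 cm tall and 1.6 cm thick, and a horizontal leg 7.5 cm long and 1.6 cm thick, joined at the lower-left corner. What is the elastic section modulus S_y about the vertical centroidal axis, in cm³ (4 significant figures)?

S_y ≈ 21.67 cm³

Break the section into simple shapes (no overlaps), measuring from the bottom-left corner of the bounding box.
Vertical leg: 1.6 × 10.5, A = 16.8 cm², x = 0.8 cm, Ī = 3.584 cm⁴.
Horizontal leg (remainder): 5.9 × 1.6, A = 9.44 cm², x = 4.55 cm, Ī = 27.3839 cm⁴.
Centroid: x̄ = ΣA·x / ΣA = 2.14909 cm.
Transfer each piece to the vertical centroidal axis using Ī + A·d² with d = x − 2.14909:
  vertical leg: d = -1.34909 cm → contributes +34.1605 cm⁴
  horizontal leg (remainder): d = 2.40091 cm → contributes +81.7997 cm⁴
Total I = 115.96 cm⁴.
Extreme fibre distance c = 5.35091 cm; S = I/c = 21.6711 cm³.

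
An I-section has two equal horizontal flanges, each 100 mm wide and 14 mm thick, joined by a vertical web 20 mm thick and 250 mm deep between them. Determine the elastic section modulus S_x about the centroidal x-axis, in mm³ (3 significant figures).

S_x ≈ 5.39 × 10⁵ mm³

Break the section into simple shapes (no overlaps), measuring from the bottom-left corner of the bounding box.
Bottom flange: 100 × 14, A = 1 400 mm², y = 7 mm, Ī = 22 867 mm⁴.
Web: 20 × 250, A = 5 000 mm², y = 139 mm, Ī = 26 041 667 mm⁴.
Top flange: 100 × 14, A = 1 400 mm², y = 271 mm, Ī = 22 867 mm⁴.
By symmetry the centroid is at mid-height, ȳ = 139 mm.
Transfer each piece to the centroidal x-axis using Ī + A·d² with d = y − 139:
  bottom flange: d = -132 mm → contributes +24 416 467 mm⁴
  web: d = 0 mm → contributes +26 041 667 mm⁴
  top flange: d = 132 mm → contributes +24 416 467 mm⁴
Total I = 74 874 600 mm⁴.
Extreme fibre distance c = 139 mm; S = I/c = 538 666 mm³.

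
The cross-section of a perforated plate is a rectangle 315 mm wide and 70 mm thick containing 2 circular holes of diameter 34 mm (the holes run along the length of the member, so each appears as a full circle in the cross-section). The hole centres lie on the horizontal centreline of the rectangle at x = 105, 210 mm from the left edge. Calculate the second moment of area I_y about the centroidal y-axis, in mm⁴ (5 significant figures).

Break the section into simple shapes (no overlaps), measuring from the bottom-left corner of the bounding box.
Plate: 315 × 70, A = 22 050 mm², x = 157.5 mm, Ī = 182 325 938 mm⁴.
Hole 1 (subtracted): ⌀34, A = 907.9203 mm², x = 105 mm, Ī = 65597.24 mm⁴.
Hole 2 (subtracted): ⌀34, A = 907.9203 mm², x = 210 mm, Ī = 65597.24 mm⁴.
By symmetry the centroid is at mid-width, x̄ = 157.5 mm.
Transfer each piece to the centroidal y-axis using Ī + A·d² with d = x − 157.5:
  plate: d = 0 mm → contributes +182 325 938 mm⁴
  hole 1: d = -52.5 mm → contributes −2 568 053 mm⁴
  hole 2: d = 52.5 mm → contributes −2 568 053 mm⁴
Total I = 177 189 832 mm⁴.

I_y ≈ 1.7719 × 10⁸ mm⁴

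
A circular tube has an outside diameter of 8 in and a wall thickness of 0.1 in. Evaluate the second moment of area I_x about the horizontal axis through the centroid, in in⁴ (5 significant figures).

I_x ≈ 19.365 in⁴

Decompose the section into non-overlapping parts with the origin at the bottom-left of its bounding rectangle.
Outer circle: ⌀8, A = 50.26548 in², y = 4 in, Ī = 201.0619 in⁴.
Bore (subtracted): ⌀7.8, A = 47.78362 in², y = 4 in, Ī = 181.6972 in⁴.
By symmetry the centroid is at mid-height, ȳ = 4 in.
All pieces are centred on the horizontal axis through the centroid, so I = ΣĪ (holes subtracted) = 19.3647 in⁴.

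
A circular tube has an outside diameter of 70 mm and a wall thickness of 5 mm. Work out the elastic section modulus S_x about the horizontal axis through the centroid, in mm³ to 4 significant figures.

Treat the section as a set of non-overlapping primitives; coordinates are from the bounding-box lower-left.
Outer circle: ⌀70, A = 3848.45 mm², y = 35 mm, Ī = 1 178 588 mm⁴.
Bore (subtracted): ⌀60, A = 2827.43 mm², y = 35 mm, Ī = 636 173 mm⁴.
By symmetry the centroid is at mid-height, ȳ = 35 mm.
All pieces are centred on the horizontal axis through the centroid, so I = ΣĪ (holes subtracted) = 542 416 mm⁴.
Extreme fibre distance c = 35 mm; S = I/c = 15497.6 mm³.

S_x ≈ 1.550 × 10⁴ mm³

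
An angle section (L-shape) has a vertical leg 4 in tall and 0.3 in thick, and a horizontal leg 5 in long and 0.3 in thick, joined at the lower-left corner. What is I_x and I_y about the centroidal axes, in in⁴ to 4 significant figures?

Break the section into simple shapes (no overlaps), measuring from the bottom-left corner of the bounding box.
Vertical leg: 0.3 × 4, A = 1.2 in², y = 2 in, Ī = 1.6 in⁴.
Horizontal leg (remainder): 4.7 × 0.3, A = 1.41 in², y = 0.15 in, Ī = 0.010575 in⁴.
Centroid: ȳ = ΣA·y / ΣA = 1.00057 in.
Transfer each piece to the centroidal x-axis using Ī + A·d² with d = y − 1.00057:
  vertical leg: d = 0.999425 in → contributes +2.79862 in⁴
  horizontal leg (remainder): d = -0.850575 in → contributes +1.03068 in⁴
Total I = 3.8293 in⁴.
For the y-axis: x̄ = 1.50057 in.
Repeating about the centroidal y-axis gives I_y = 6.6563 in⁴.

I_x ≈ 3.829 in⁴, I_y ≈ 6.656 in⁴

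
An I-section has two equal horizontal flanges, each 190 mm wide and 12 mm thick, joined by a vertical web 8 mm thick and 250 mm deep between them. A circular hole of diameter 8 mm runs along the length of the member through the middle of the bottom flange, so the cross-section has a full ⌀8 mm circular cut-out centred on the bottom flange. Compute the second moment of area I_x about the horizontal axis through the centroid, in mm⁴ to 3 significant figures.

Decompose the section into non-overlapping parts with the origin at the bottom-left of its bounding rectangle.
Bottom flange: 190 × 12, A = 2 280 mm², y = 6 mm, Ī = 27 360 mm⁴.
Web: 8 × 250, A = 2 000 mm², y = 137 mm, Ī = 10 416 667 mm⁴.
Top flange: 190 × 12, A = 2 280 mm², y = 268 mm, Ī = 27 360 mm⁴.
Hole (subtracted): ⌀8, A = 50.265 mm², y = 6 mm, Ī = 201.06 mm⁴.
Centroid: ȳ = ΣA·y / ΣA = 138.01 mm.
Transfer each piece to the horizontal axis through the centroid using Ī + A·d² with d = y − 138.01:
  bottom flange: d = -132.01 mm → contributes +39 761 019 mm⁴
  web: d = -1.0115 mm → contributes +10 418 713 mm⁴
  top flange: d = 129.99 mm → contributes +38 552 527 mm⁴
  hole: d = -132.01 mm → contributes −876 180 mm⁴
Total I = 87 856 079 mm⁴.

I_x ≈ 8.79 × 10⁷ mm⁴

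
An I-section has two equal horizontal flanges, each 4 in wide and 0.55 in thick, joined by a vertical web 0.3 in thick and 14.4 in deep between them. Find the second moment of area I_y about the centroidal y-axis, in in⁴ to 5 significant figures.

Break the section into simple shapes (no overlaps), measuring from the bottom-left corner of the bounding box.
Bottom flange: 4 × 0.55, A = 2.2 in², x = 2 in, Ī = 2.933333 in⁴.
Web: 0.3 × 14.4, A = 4.32 in², x = 2 in, Ī = 0.0324 in⁴.
Top flange: 4 × 0.55, A = 2.2 in², x = 2 in, Ī = 2.933333 in⁴.
By symmetry the centroid is at mid-width, x̄ = 2 in.
All pieces are centred on the centroidal y-axis, so I = ΣĪ = 5.899067 in⁴.

I_y ≈ 5.8991 in⁴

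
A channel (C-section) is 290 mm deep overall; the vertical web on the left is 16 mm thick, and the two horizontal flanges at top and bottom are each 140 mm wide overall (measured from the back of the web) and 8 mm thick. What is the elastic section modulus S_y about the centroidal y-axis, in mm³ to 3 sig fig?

Decompose the section into non-overlapping parts with the origin at the bottom-left of its bounding rectangle.
Web: 16 × 290, A = 4 640 mm², x = 8 mm, Ī = 98 987 mm⁴.
Top flange (beyond web): 124 × 8, A = 992 mm², x = 78 mm, Ī = 1 271 083 mm⁴.
Bottom flange (beyond web): 124 × 8, A = 992 mm², x = 78 mm, Ī = 1 271 083 mm⁴.
Centroid: x̄ = ΣA·x / ΣA = 28.966 mm.
Transfer each piece to the centroidal y-axis using Ī + A·d² with d = x − 28.966:
  web: d = -20.966 mm → contributes +2 138 642 mm⁴
  top flange (beyond web): d = 49.034 mm → contributes +3 656 163 mm⁴
  bottom flange (beyond web): d = 49.034 mm → contributes +3 656 163 mm⁴
Total I = 9 450 968 mm⁴.
Extreme fibre distance c = 111.03 mm; S = I/c = 85 118 mm³.

S_y ≈ 8.51 × 10⁴ mm³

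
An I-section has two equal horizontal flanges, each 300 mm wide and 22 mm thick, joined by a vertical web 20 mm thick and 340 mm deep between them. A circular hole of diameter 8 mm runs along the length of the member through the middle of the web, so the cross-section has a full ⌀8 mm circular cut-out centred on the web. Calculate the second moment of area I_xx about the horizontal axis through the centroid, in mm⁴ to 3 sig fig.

Split into non-overlapping primitives; take the origin at the lower-left of the bounding box.
Bottom flange: 300 × 22, A = 6 600 mm², y = 11 mm, Ī = 266 200 mm⁴.
Web: 20 × 340, A = 6 800 mm², y = 192 mm, Ī = 65 506 667 mm⁴.
Top flange: 300 × 22, A = 6 600 mm², y = 373 mm, Ī = 266 200 mm⁴.
Hole (subtracted): ⌀8, A = 50.265 mm², y = 192 mm, Ī = 201.06 mm⁴.
By symmetry the centroid is at mid-height, ȳ = 192 mm.
Transfer each piece to the horizontal axis through the centroid using Ī + A·d² with d = y − 192:
  bottom flange: d = -181 mm → contributes +216 488 800 mm⁴
  web: d = 0 mm → contributes +65 506 667 mm⁴
  top flange: d = 181 mm → contributes +216 488 800 mm⁴
  hole: d = 0 mm → contributes −201.06 mm⁴
Total I = 498 484 066 mm⁴.

I_xx ≈ 4.98 × 10⁸ mm⁴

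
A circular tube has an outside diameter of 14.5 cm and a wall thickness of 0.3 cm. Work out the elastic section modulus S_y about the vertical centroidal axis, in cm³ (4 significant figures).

S_y ≈ 46.55 cm³

Treat the section as a set of non-overlapping primitives; coordinates are from the bounding-box lower-left.
Outer circle: ⌀14.5, A = 165.13 cm², x = 7.25 cm, Ī = 2169.91 cm⁴.
Bore (subtracted): ⌀13.9, A = 151.747 cm², x = 7.25 cm, Ī = 1832.44 cm⁴.
By symmetry the centroid is at mid-width, x̄ = 7.25 cm.
All pieces are centred on the vertical centroidal axis, so I = ΣĪ (holes subtracted) = 337.474 cm⁴.
Extreme fibre distance c = 7.25 cm; S = I/c = 46.5481 cm³.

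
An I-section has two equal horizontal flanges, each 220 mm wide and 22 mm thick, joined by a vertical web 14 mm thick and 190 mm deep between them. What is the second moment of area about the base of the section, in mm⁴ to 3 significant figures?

I_base ≈ 2.86 × 10⁸ mm⁴

Break the section into simple shapes (no overlaps), measuring from the bottom-left corner of the bounding box.
Bottom flange: 220 × 22, A = 4 840 mm², y = 11 mm, Ī = 195 213 mm⁴.
Web: 14 × 190, A = 2 660 mm², y = 117 mm, Ī = 8 002 167 mm⁴.
Top flange: 220 × 22, A = 4 840 mm², y = 223 mm, Ī = 195 213 mm⁴.
Transfer each piece to the bottom edge using Ī + A·d² with d = y − 0:
  bottom flange: d = 11 mm → contributes +780 853 mm⁴
  web: d = 117 mm → contributes +44 414 907 mm⁴
  top flange: d = 223 mm → contributes +240 883 573 mm⁴
Total I = 286 079 333 mm⁴.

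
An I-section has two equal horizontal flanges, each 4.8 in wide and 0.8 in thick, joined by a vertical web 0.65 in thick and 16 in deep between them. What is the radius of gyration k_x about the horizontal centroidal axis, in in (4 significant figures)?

Decompose the section into non-overlapping parts with the origin at the bottom-left of its bounding rectangle.
Bottom flange: 4.8 × 0.8, A = 3.84 in², y = 0.4 in, Ī = 0.2048 in⁴.
Web: 0.65 × 16, A = 10.4 in², y = 8.8 in, Ī = 221.867 in⁴.
Top flange: 4.8 × 0.8, A = 3.84 in², y = 17.2 in, Ī = 0.2048 in⁴.
By symmetry the centroid is at mid-height, ȳ = 8.8 in.
Transfer each piece to the horizontal centroidal axis using Ī + A·d² with d = y − 8.8:
  bottom flange: d = -8.4 in → contributes +271.155 in⁴
  web: d = 0 in → contributes +221.867 in⁴
  top flange: d = 8.4 in → contributes +271.155 in⁴
Total I = 764.177 in⁴.
Radius of gyration: k = √(I/A) = √(764.177 / 18.08) = 6.50126 in.

k_x ≈ 6.501 in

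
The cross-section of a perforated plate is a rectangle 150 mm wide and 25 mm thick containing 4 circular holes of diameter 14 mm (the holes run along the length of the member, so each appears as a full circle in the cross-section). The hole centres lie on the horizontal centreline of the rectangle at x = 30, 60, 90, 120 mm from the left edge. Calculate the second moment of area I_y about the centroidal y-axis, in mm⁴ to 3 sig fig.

I_y ≈ 6.33 × 10⁶ mm⁴

Split into non-overlapping primitives; take the origin at the lower-left of the bounding box.
Plate: 150 × 25, A = 3 750 mm², x = 75 mm, Ī = 7 031 250 mm⁴.
Hole 1 (subtracted): ⌀14, A = 153.94 mm², x = 30 mm, Ī = 1885.7 mm⁴.
Hole 2 (subtracted): ⌀14, A = 153.94 mm², x = 60 mm, Ī = 1885.7 mm⁴.
Hole 3 (subtracted): ⌀14, A = 153.94 mm², x = 90 mm, Ī = 1885.7 mm⁴.
Hole 4 (subtracted): ⌀14, A = 153.94 mm², x = 120 mm, Ī = 1885.7 mm⁴.
By symmetry the centroid is at mid-width, x̄ = 75 mm.
Transfer each piece to the centroidal y-axis using Ī + A·d² with d = x − 75:
  plate: d = 0 mm → contributes +7 031 250 mm⁴
  hole 1: d = -45 mm → contributes −313 610 mm⁴
  hole 2: d = -15 mm → contributes −36 522 mm⁴
  hole 3: d = 15 mm → contributes −36 522 mm⁴
  hole 4: d = 45 mm → contributes −313 610 mm⁴
Total I = 6 330 986 mm⁴.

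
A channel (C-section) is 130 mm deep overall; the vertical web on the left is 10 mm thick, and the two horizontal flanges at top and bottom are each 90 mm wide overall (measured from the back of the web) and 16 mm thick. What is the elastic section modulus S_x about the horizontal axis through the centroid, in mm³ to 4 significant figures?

S_x ≈ 1.570 × 10⁵ mm³

Split into non-overlapping primitives; take the origin at the lower-left of the bounding box.
Web: 10 × 130, A = 1 300 mm², y = 65 mm, Ī = 1 830 833 mm⁴.
Top flange (beyond web): 80 × 16, A = 1 280 mm², y = 122 mm, Ī = 27306.7 mm⁴.
Bottom flange (beyond web): 80 × 16, A = 1 280 mm², y = 8 mm, Ī = 27306.7 mm⁴.
By symmetry the centroid is at mid-height, ȳ = 65 mm.
Transfer each piece to the horizontal axis through the centroid using Ī + A·d² with d = y − 65:
  web: d = 0 mm → contributes +1 830 833 mm⁴
  top flange (beyond web): d = 57 mm → contributes +4 186 027 mm⁴
  bottom flange (beyond web): d = -57 mm → contributes +4 186 027 mm⁴
Total I = 10 202 887 mm⁴.
Extreme fibre distance c = 65 mm; S = I/c = 156 967 mm³.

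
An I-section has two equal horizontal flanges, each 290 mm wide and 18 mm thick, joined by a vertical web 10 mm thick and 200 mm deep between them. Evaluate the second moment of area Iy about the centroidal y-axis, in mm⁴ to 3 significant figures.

Decompose the section into non-overlapping parts with the origin at the bottom-left of its bounding rectangle.
Bottom flange: 290 × 18, A = 5 220 mm², x = 145 mm, Ī = 36 583 500 mm⁴.
Web: 10 × 200, A = 2 000 mm², x = 145 mm, Ī = 16 667 mm⁴.
Top flange: 290 × 18, A = 5 220 mm², x = 145 mm, Ī = 36 583 500 mm⁴.
By symmetry the centroid is at mid-width, x̄ = 145 mm.
All pieces are centred on the centroidal y-axis, so I = ΣĪ = 73 183 667 mm⁴.

Iy ≈ 7.32 × 10⁷ mm⁴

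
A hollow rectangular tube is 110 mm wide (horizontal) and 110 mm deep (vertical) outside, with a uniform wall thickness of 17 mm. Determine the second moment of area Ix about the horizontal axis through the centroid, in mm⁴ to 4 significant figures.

Break the section into simple shapes (no overlaps), measuring from the bottom-left corner of the bounding box.
Outer rectangle: 110 × 110, A = 12 100 mm², y = 55 mm, Ī = 12 200 833 mm⁴.
Inner void (subtracted): 76 × 76, A = 5 776 mm², y = 55 mm, Ī = 2 780 181 mm⁴.
By symmetry the centroid is at mid-height, ȳ = 55 mm.
All pieces are centred on the horizontal axis through the centroid, so I = ΣĪ (holes subtracted) = 9 420 652 mm⁴.

Ix ≈ 9.421 × 10⁶ mm⁴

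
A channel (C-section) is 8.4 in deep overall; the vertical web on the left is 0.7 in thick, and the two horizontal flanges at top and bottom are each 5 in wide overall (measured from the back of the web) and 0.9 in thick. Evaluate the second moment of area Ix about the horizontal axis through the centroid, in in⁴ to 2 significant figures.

Ix ≈ 140 in⁴

Split into non-overlapping primitives; take the origin at the lower-left of the bounding box.
Web: 0.7 × 8.4, A = 5.88 in², y = 4.2 in, Ī = 34.57 in⁴.
Top flange (beyond web): 4.3 × 0.9, A = 3.87 in², y = 7.95 in, Ī = 0.2612 in⁴.
Bottom flange (beyond web): 4.3 × 0.9, A = 3.87 in², y = 0.45 in, Ī = 0.2612 in⁴.
By symmetry the centroid is at mid-height, ȳ = 4.2 in.
Transfer each piece to the horizontal axis through the centroid using Ī + A·d² with d = y − 4.2:
  web: d = 0 in → contributes +34.57 in⁴
  top flange (beyond web): d = 3.75 in → contributes +54.68 in⁴
  bottom flange (beyond web): d = -3.75 in → contributes +54.68 in⁴
Total I = 143.9 in⁴.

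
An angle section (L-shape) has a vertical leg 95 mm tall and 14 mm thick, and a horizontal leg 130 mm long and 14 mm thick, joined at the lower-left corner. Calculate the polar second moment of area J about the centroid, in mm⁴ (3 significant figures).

Break the section into simple shapes (no overlaps), measuring from the bottom-left corner of the bounding box.
Vertical leg: 14 × 95, A = 1 330 mm², y = 47.5 mm, Ī = 1 000 271 mm⁴.
Horizontal leg (remainder): 116 × 14, A = 1 624 mm², y = 7 mm, Ī = 26 525 mm⁴.
Centroid: ȳ = ΣA·y / ΣA = 25.235 mm.
Transfer each piece to the centroidal x-axis using Ī + A·d² with d = y − 25.235:
  vertical leg: d = 22.265 mm → contributes +1 659 616 mm⁴
  horizontal leg (remainder): d = -18.235 mm → contributes +566 506 mm⁴
Total I = 2 226 122 mm⁴.
For the y-axis: x̄ = 42.735 mm.
Repeating about the centroidal y-axis gives I_y = 4 932 025 mm⁴.
Polar second moment: J = I_x + I_y = 7 158 147 mm⁴.

J ≈ 7.16 × 10⁶ mm⁴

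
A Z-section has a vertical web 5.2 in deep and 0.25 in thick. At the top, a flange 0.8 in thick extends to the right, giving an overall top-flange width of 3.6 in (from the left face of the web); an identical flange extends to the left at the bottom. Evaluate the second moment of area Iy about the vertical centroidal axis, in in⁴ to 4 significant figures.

Iy ≈ 22.39 in⁴

Break the section into simple shapes (no overlaps), measuring from the bottom-left corner of the bounding box.
Web: 0.25 × 5.2, A = 1.3 in², x = 3.475 in, Ī = 0.00677083 in⁴.
Top flange (beyond web): 3.35 × 0.8, A = 2.68 in², x = 5.275 in, Ī = 2.50636 in⁴.
Bottom flange (beyond web): 3.35 × 0.8, A = 2.68 in², x = 1.675 in, Ī = 2.50636 in⁴.
Centroid: x̄ = ΣA·x / ΣA = 3.475 in.
Transfer each piece to the vertical centroidal axis using Ī + A·d² with d = x − 3.475:
  web: d = 0 in → contributes +0.00677083 in⁴
  top flange (beyond web): d = 1.8 in → contributes +11.1896 in⁴
  bottom flange (beyond web): d = -1.8 in → contributes +11.1896 in⁴
Total I = 22.3859 in⁴.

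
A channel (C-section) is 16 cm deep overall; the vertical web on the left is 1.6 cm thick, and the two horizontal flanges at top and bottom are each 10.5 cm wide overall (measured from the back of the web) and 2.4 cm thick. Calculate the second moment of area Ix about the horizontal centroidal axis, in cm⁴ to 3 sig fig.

Break the section into simple shapes (no overlaps), measuring from the bottom-left corner of the bounding box.
Web: 1.6 × 16, A = 25.6 cm², y = 8 cm, Ī = 546.13 cm⁴.
Top flange (beyond web): 8.9 × 2.4, A = 21.36 cm², y = 14.8 cm, Ī = 10.253 cm⁴.
Bottom flange (beyond web): 8.9 × 2.4, A = 21.36 cm², y = 1.2 cm, Ī = 10.253 cm⁴.
By symmetry the centroid is at mid-height, ȳ = 8 cm.
Transfer each piece to the horizontal centroidal axis using Ī + A·d² with d = y − 8:
  web: d = 0 cm → contributes +546.13 cm⁴
  top flange (beyond web): d = 6.8 cm → contributes +997.94 cm⁴
  bottom flange (beyond web): d = -6.8 cm → contributes +997.94 cm⁴
Total I = 2 542 cm⁴.

Ix ≈ 2540 cm⁴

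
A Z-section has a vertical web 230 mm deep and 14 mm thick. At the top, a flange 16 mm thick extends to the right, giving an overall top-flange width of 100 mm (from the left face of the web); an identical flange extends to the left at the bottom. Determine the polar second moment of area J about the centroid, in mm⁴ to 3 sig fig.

Split into non-overlapping primitives; take the origin at the lower-left of the bounding box.
Web: 14 × 230, A = 3 220 mm², y = 115 mm, Ī = 14 194 833 mm⁴.
Top flange (beyond web): 86 × 16, A = 1 376 mm², y = 222 mm, Ī = 29 355 mm⁴.
Bottom flange (beyond web): 86 × 16, A = 1 376 mm², y = 8 mm, Ī = 29 355 mm⁴.
Centroid: ȳ = ΣA·y / ΣA = 115 mm.
Transfer each piece to the centroidal x-axis using Ī + A·d² with d = y − 115:
  web: d = 0 mm → contributes +14 194 833 mm⁴
  top flange (beyond web): d = 107 mm → contributes +15 783 179 mm⁴
  bottom flange (beyond web): d = -107 mm → contributes +15 783 179 mm⁴
Total I = 45 761 191 mm⁴.
For the y-axis: x̄ = 93 mm.
Repeating about the centroidal y-axis gives I_y = 8 628 743 mm⁴.
Polar second moment: J = I_x + I_y = 54 389 933 mm⁴.

J ≈ 5.44 × 10⁷ mm⁴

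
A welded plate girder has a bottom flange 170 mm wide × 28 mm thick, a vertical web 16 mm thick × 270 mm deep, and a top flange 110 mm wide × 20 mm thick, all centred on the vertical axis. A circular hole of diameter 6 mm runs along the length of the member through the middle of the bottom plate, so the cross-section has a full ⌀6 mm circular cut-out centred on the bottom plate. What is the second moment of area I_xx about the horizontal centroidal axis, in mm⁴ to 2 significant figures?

Treat the section as a set of non-overlapping primitives; coordinates are from the bounding-box lower-left.
Bottom plate: 170 × 28, A = 4 760 mm², y = 14 mm, Ī = 310 987 mm⁴.
Web plate: 16 × 270, A = 4 320 mm², y = 163 mm, Ī = 26 244 000 mm⁴.
Top plate: 110 × 20, A = 2 200 mm², y = 308 mm, Ī = 73 333 mm⁴.
Hole (subtracted): ⌀6, A = 28.27 mm², y = 14 mm, Ī = 63.62 mm⁴.
Centroid: ȳ = ΣA·y / ΣA = 128.7 mm.
Transfer each piece to the horizontal centroidal axis using Ī + A·d² with d = y − 128.7:
  bottom plate: d = -114.7 mm → contributes +62 924 956 mm⁴
  web plate: d = 34.31 mm → contributes +31 328 885 mm⁴
  top plate: d = 179.3 mm → contributes +70 806 528 mm⁴
  hole: d = -114.7 mm → contributes −371 990 mm⁴
Total I = 164 688 379 mm⁴.

I_xx ≈ 1.6 × 10⁸ mm⁴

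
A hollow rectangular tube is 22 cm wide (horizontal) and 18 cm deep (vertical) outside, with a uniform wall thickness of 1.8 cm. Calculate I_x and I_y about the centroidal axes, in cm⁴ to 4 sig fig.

I_x ≈ 6113 cm⁴, I_y ≈ 8497 cm⁴

Decompose the section into non-overlapping parts with the origin at the bottom-left of its bounding rectangle.
Outer rectangle: 22 × 18, A = 396 cm², y = 9 cm, Ī = 10 692 cm⁴.
Inner void (subtracted): 18.4 × 14.4, A = 264.96 cm², y = 9 cm, Ī = 4578.51 cm⁴.
By symmetry the centroid is at mid-height, ȳ = 9 cm.
All pieces are centred on the centroidal x-axis, so I = ΣĪ (holes subtracted) = 6113.49 cm⁴.
Repeating about the centroidal y-axis gives I_y = 8496.6 cm⁴.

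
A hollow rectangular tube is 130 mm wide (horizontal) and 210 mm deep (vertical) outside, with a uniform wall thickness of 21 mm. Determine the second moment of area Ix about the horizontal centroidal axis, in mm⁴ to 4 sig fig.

Break the section into simple shapes (no overlaps), measuring from the bottom-left corner of the bounding box.
Outer rectangle: 130 × 210, A = 27 300 mm², y = 105 mm, Ī = 100 327 500 mm⁴.
Inner void (subtracted): 88 × 168, A = 14 784 mm², y = 105 mm, Ī = 34 771 968 mm⁴.
By symmetry the centroid is at mid-height, ȳ = 105 mm.
All pieces are centred on the horizontal centroidal axis, so I = ΣĪ (holes subtracted) = 65 555 532 mm⁴.

Ix ≈ 6.556 × 10⁷ mm⁴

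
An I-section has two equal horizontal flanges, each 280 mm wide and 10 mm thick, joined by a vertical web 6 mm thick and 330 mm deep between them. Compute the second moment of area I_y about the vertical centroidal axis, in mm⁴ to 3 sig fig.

Treat the section as a set of non-overlapping primitives; coordinates are from the bounding-box lower-left.
Bottom flange: 280 × 10, A = 2 800 mm², x = 140 mm, Ī = 18 293 333 mm⁴.
Web: 6 × 330, A = 1 980 mm², x = 140 mm, Ī = 5 940 mm⁴.
Top flange: 280 × 10, A = 2 800 mm², x = 140 mm, Ī = 18 293 333 mm⁴.
By symmetry the centroid is at mid-width, x̄ = 140 mm.
All pieces are centred on the vertical centroidal axis, so I = ΣĪ = 36 592 607 mm⁴.

I_y ≈ 3.66 × 10⁷ mm⁴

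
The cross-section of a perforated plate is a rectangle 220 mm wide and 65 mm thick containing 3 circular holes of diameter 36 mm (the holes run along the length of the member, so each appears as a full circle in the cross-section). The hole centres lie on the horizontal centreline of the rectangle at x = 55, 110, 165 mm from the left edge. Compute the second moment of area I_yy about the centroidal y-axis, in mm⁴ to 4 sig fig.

I_yy ≈ 5.127 × 10⁷ mm⁴

Treat the section as a set of non-overlapping primitives; coordinates are from the bounding-box lower-left.
Plate: 220 × 65, A = 14 300 mm², x = 110 mm, Ī = 57 676 667 mm⁴.
Hole 1 (subtracted): ⌀36, A = 1017.88 mm², x = 55 mm, Ī = 82 448 mm⁴.
Hole 2 (subtracted): ⌀36, A = 1017.88 mm², x = 110 mm, Ī = 82 448 mm⁴.
Hole 3 (subtracted): ⌀36, A = 1017.88 mm², x = 165 mm, Ī = 82 448 mm⁴.
By symmetry the centroid is at mid-width, x̄ = 110 mm.
Transfer each piece to the centroidal y-axis using Ī + A·d² with d = x − 110:
  plate: d = 0 mm → contributes +57 676 667 mm⁴
  hole 1: d = -55 mm → contributes −3 161 523 mm⁴
  hole 2: d = 0 mm → contributes −82 448 mm⁴
  hole 3: d = 55 mm → contributes −3 161 523 mm⁴
Total I = 51 271 173 mm⁴.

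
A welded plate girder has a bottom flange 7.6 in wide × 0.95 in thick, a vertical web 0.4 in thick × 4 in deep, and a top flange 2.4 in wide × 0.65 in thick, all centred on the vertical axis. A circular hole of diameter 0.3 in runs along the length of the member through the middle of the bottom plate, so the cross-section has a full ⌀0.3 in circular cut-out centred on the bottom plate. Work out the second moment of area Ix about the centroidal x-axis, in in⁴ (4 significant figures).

Ix ≈ 35.76 in⁴

Treat the section as a set of non-overlapping primitives; coordinates are from the bounding-box lower-left.
Bottom plate: 7.6 × 0.95, A = 7.22 in², y = 0.475 in, Ī = 0.543004 in⁴.
Web plate: 0.4 × 4, A = 1.6 in², y = 2.95 in, Ī = 2.13333 in⁴.
Top plate: 2.4 × 0.65, A = 1.56 in², y = 5.275 in, Ī = 0.054925 in⁴.
Hole (subtracted): ⌀0.3, A = 0.0706858 in², y = 0.475 in, Ī = 0.000397608 in⁴.
Centroid: ȳ = ΣA·y / ΣA = 1.58545 in.
Transfer each piece to the centroidal x-axis using Ī + A·d² with d = y − 1.58545:
  bottom plate: d = -1.11045 in → contributes +9.44601 in⁴
  web plate: d = 1.36455 in → contributes +5.11252 in⁴
  top plate: d = 3.68955 in → contributes +21.2908 in⁴
  hole: d = -1.11045 in → contributes −0.0875606 in⁴
Total I = 35.7618 in⁴.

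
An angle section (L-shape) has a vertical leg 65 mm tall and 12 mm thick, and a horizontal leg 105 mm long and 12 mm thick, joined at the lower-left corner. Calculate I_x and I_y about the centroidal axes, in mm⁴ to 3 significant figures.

I_x ≈ 6.10 × 10⁵ mm⁴, I_y ≈ 2.08 × 10⁶ mm⁴

Decompose the section into non-overlapping parts with the origin at the bottom-left of its bounding rectangle.
Vertical leg: 12 × 65, A = 780 mm², y = 32.5 mm, Ī = 274 625 mm⁴.
Horizontal leg (remainder): 93 × 12, A = 1 116 mm², y = 6 mm, Ī = 13 392 mm⁴.
Centroid: ȳ = ΣA·y / ΣA = 16.902 mm.
Transfer each piece to the centroidal x-axis using Ī + A·d² with d = y − 16.902:
  vertical leg: d = 15.598 mm → contributes +464 400 mm⁴
  horizontal leg (remainder): d = -10.902 mm → contributes +146 030 mm⁴
Total I = 610 430 mm⁴.
For the y-axis: x̄ = 36.902 mm.
Repeating about the centroidal y-axis gives I_y = 2 079 150 mm⁴.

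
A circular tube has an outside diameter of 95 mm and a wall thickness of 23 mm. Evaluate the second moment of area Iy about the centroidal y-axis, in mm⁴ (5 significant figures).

Iy ≈ 3.7152 × 10⁶ mm⁴

Break the section into simple shapes (no overlaps), measuring from the bottom-left corner of the bounding box.
Outer circle: ⌀95, A = 7088.218 mm², x = 47.5 mm, Ī = 3 998 198 mm⁴.
Bore (subtracted): ⌀49, A = 1885.741 mm², x = 47.5 mm, Ī = 282 979 mm⁴.
By symmetry the centroid is at mid-width, x̄ = 47.5 mm.
All pieces are centred on the centroidal y-axis, so I = ΣĪ (holes subtracted) = 3 715 219 mm⁴.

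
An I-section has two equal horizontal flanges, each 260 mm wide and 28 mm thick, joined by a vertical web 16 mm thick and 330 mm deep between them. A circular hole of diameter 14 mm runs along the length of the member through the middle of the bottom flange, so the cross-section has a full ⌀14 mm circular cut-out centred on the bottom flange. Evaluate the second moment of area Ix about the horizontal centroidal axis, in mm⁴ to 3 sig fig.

Split into non-overlapping primitives; take the origin at the lower-left of the bounding box.
Bottom flange: 260 × 28, A = 7 280 mm², y = 14 mm, Ī = 475 627 mm⁴.
Web: 16 × 330, A = 5 280 mm², y = 193 mm, Ī = 47 916 000 mm⁴.
Top flange: 260 × 28, A = 7 280 mm², y = 372 mm, Ī = 475 627 mm⁴.
Hole (subtracted): ⌀14, A = 153.94 mm², y = 14 mm, Ī = 1885.7 mm⁴.
Centroid: ȳ = ΣA·y / ΣA = 194.4 mm.
Transfer each piece to the horizontal centroidal axis using Ī + A·d² with d = y − 194.4:
  bottom flange: d = -180.4 mm → contributes +237 396 367 mm⁴
  web: d = -1.3997 mm → contributes +47 926 345 mm⁴
  top flange: d = 177.6 mm → contributes +230 100 372 mm⁴
  hole: d = -180.4 mm → contributes −5 011 654 mm⁴
Total I = 510 411 430 mm⁴.

Ix ≈ 5.10 × 10⁸ mm⁴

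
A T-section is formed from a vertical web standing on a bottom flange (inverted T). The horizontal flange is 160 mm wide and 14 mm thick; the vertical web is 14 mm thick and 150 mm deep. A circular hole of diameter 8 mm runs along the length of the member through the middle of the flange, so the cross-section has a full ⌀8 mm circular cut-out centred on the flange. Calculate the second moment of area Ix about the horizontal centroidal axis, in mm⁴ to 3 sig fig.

Split into non-overlapping primitives; take the origin at the lower-left of the bounding box.
Flange: 160 × 14, A = 2 240 mm², y = 7 mm, Ī = 36 587 mm⁴.
Web: 14 × 150, A = 2 100 mm², y = 89 mm, Ī = 3 937 500 mm⁴.
Hole (subtracted): ⌀8, A = 50.265 mm², y = 7 mm, Ī = 201.06 mm⁴.
Centroid: ȳ = ΣA·y / ΣA = 47.142 mm.
Transfer each piece to the horizontal centroidal axis using Ī + A·d² with d = y − 47.142:
  flange: d = -40.142 mm → contributes +3 646 140 mm⁴
  web: d = 41.858 mm → contributes +7 616 833 mm⁴
  hole: d = -40.142 mm → contributes −81 199 mm⁴
Total I = 11 181 774 mm⁴.

Ix ≈ 1.12 × 10⁷ mm⁴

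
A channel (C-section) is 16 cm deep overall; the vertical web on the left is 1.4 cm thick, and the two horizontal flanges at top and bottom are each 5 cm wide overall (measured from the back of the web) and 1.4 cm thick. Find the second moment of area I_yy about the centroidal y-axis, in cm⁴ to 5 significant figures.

I_yy ≈ 57.993 cm⁴

Treat the section as a set of non-overlapping primitives; coordinates are from the bounding-box lower-left.
Web: 1.4 × 16, A = 22.4 cm², x = 0.7 cm, Ī = 3.658667 cm⁴.
Top flange (beyond web): 3.6 × 1.4, A = 5.04 cm², x = 3.2 cm, Ī = 5.4432 cm⁴.
Bottom flange (beyond web): 3.6 × 1.4, A = 5.04 cm², x = 3.2 cm, Ī = 5.4432 cm⁴.
Centroid: x̄ = ΣA·x / ΣA = 1.475862 cm.
Transfer each piece to the centroidal y-axis using Ī + A·d² with d = x − 1.475862:
  web: d = -0.7758621 cm → contributes +17.14261 cm⁴
  top flange (beyond web): d = 1.724138 cm → contributes +20.42536 cm⁴
  bottom flange (beyond web): d = 1.724138 cm → contributes +20.42536 cm⁴
Total I = 57.99334 cm⁴.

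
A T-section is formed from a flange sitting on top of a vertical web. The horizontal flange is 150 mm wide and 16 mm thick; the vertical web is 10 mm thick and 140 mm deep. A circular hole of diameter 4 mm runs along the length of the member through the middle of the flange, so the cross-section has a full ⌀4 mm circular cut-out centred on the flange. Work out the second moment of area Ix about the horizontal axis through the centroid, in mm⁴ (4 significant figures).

Split into non-overlapping primitives; take the origin at the lower-left of the bounding box.
Flange: 150 × 16, A = 2 400 mm², y = 148 mm, Ī = 51 200 mm⁴.
Web: 10 × 140, A = 1 400 mm², y = 70 mm, Ī = 2 286 667 mm⁴.
Hole (subtracted): ⌀4, A = 12.5664 mm², y = 148 mm, Ī = 12.5664 mm⁴.
Centroid: ȳ = ΣA·y / ΣA = 119.168 mm.
Transfer each piece to the horizontal axis through the centroid using Ī + A·d² with d = y − 119.168:
  flange: d = 28.8322 mm → contributes +2 046 308 mm⁴
  web: d = -49.1678 mm → contributes +5 671 130 mm⁴
  hole: d = 28.8322 mm → contributes −10458.9 mm⁴
Total I = 7 706 979 mm⁴.

Ix ≈ 7.707 × 10⁶ mm⁴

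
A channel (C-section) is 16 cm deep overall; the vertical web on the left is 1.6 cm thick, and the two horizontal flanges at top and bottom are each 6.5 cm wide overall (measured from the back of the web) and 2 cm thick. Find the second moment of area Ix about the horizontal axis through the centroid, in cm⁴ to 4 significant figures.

Decompose the section into non-overlapping parts with the origin at the bottom-left of its bounding rectangle.
Web: 1.6 × 16, A = 25.6 cm², y = 8 cm, Ī = 546.133 cm⁴.
Top flange (beyond web): 4.9 × 2, A = 9.8 cm², y = 15 cm, Ī = 3.26667 cm⁴.
Bottom flange (beyond web): 4.9 × 2, A = 9.8 cm², y = 1 cm, Ī = 3.26667 cm⁴.
By symmetry the centroid is at mid-height, ȳ = 8 cm.
Transfer each piece to the horizontal axis through the centroid using Ī + A·d² with d = y − 8:
  web: d = 0 cm → contributes +546.133 cm⁴
  top flange (beyond web): d = 7 cm → contributes +483.467 cm⁴
  bottom flange (beyond web): d = -7 cm → contributes +483.467 cm⁴
Total I = 1513.07 cm⁴.

Ix ≈ 1513 cm⁴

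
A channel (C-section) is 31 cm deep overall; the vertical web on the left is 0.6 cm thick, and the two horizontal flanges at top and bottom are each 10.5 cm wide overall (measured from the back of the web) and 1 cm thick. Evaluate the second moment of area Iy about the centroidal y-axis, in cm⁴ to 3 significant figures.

Iy ≈ 427 cm⁴

Break the section into simple shapes (no overlaps), measuring from the bottom-left corner of the bounding box.
Web: 0.6 × 31, A = 18.6 cm², x = 0.3 cm, Ī = 0.558 cm⁴.
Top flange (beyond web): 9.9 × 1, A = 9.9 cm², x = 5.55 cm, Ī = 80.858 cm⁴.
Bottom flange (beyond web): 9.9 × 1, A = 9.9 cm², x = 5.55 cm, Ī = 80.858 cm⁴.
Centroid: x̄ = ΣA·x / ΣA = 3.007 cm.
Transfer each piece to the centroidal y-axis using Ī + A·d² with d = x − 3.007:
  web: d = -2.707 cm → contributes +136.86 cm⁴
  top flange (beyond web): d = 2.543 cm → contributes +144.88 cm⁴
  bottom flange (beyond web): d = 2.543 cm → contributes +144.88 cm⁴
Total I = 426.62 cm⁴.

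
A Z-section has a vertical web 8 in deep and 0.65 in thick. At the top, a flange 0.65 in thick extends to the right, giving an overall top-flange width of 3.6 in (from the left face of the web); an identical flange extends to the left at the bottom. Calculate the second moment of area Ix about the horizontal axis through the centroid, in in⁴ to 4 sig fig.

Ix ≈ 79.66 in⁴

Treat the section as a set of non-overlapping primitives; coordinates are from the bounding-box lower-left.
Web: 0.65 × 8, A = 5.2 in², y = 4 in, Ī = 27.7333 in⁴.
Top flange (beyond web): 2.95 × 0.65, A = 1.9175 in², y = 7.675 in, Ī = 0.067512 in⁴.
Bottom flange (beyond web): 2.95 × 0.65, A = 1.9175 in², y = 0.325 in, Ī = 0.067512 in⁴.
Centroid: ȳ = ΣA·y / ΣA = 4 in.
Transfer each piece to the horizontal axis through the centroid using Ī + A·d² with d = y − 4:
  web: d = 0 in → contributes +27.7333 in⁴
  top flange (beyond web): d = 3.675 in → contributes +25.9645 in⁴
  bottom flange (beyond web): d = -3.675 in → contributes +25.9645 in⁴
Total I = 79.6624 in⁴.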